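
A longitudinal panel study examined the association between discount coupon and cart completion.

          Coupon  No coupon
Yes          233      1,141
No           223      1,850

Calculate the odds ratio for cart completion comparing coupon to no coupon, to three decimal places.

Reading the table with exposure as columns: a = 233 (Coupon, case), b = 223 (Coupon, non-case), c = 1141 (No coupon, case), d = 1850.
OR = (a·d)/(b·c) = (233 × 1850) / (223 × 1141) = 431050 / 254443 = 1.69409
The odds of cart completion are about 1.69 times as high in the coupon group.

1.694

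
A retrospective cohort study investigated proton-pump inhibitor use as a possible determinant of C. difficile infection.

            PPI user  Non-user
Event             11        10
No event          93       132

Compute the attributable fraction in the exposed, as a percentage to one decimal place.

Reading the table with exposure as columns: a = 11 (PPI user, case), b = 93 (PPI user, non-case), c = 10 (Non-user, case), d = 132.
Risk in exposed = 11/104 = 0.10577; risk in unexposed = 10/142 = 0.07042.
RR = 0.10577/0.07042 = 1.50192
AR% = (RR − 1)/RR × 100 = (1.50192 − 1)/1.50192 × 100 = 33.4187%

33.4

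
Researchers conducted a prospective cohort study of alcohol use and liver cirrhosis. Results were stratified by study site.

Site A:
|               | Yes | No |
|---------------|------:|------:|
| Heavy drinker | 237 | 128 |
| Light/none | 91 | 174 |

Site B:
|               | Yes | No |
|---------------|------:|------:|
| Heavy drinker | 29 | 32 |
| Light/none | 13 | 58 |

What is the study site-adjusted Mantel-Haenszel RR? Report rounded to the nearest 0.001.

RR_MH = Σ(aᵢ·n₀ᵢ/nᵢ) / Σ(cᵢ·n₁ᵢ/nᵢ), with n₁ᵢ = aᵢ+bᵢ (exposed), n₀ᵢ = cᵢ+dᵢ (unexposed), nᵢ = n₁ᵢ+n₀ᵢ.
Stratum 1 (Site A): n₁ = 365, n₀ = 265, n = 630; a·n₀/n = 237·265/630 = 99.6905; c·n₁/n = 91·365/630 = 52.7222
Stratum 2 (Site B): n₁ = 61, n₀ = 71, n = 132; a·n₀/n = 29·71/132 = 15.5985; c·n₁/n = 13·61/132 = 6.0076
RR_MH = (99.6905 + 15.5985) / (52.7222 + 6.0076) = 115.2890 / 58.7298 = 1.96304

1.963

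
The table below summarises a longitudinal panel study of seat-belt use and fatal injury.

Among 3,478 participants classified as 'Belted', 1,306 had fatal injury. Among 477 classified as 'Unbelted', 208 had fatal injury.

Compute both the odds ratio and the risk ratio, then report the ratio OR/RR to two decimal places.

From the description: a = 1306, b = 2172, c = 208, d = 269.
OR = (1306·269)/(2172·208) = 351314/451776 = 0.77763
Risk in exposed = 1306/3478 = 0.37550; risk in unexposed = 208/477 = 0.43606; RR = 0.86113
OR/RR = 0.77763 / 0.86113 = 0.90303
The outcome is not rare, so the OR lies further from 1 than the RR.

0.90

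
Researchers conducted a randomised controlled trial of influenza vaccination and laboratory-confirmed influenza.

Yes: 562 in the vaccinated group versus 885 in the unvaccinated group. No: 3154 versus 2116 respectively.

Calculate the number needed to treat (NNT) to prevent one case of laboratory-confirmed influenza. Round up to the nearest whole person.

Risk in treated group = 562/3716 = 0.15124; risk in control = 885/3001 = 0.29490.
Absolute risk reduction = 0.29490 − 0.15124 = 0.14366
NNT = 1 / ARR = 1 / 0.14366 = 6.961 → round up → 7

7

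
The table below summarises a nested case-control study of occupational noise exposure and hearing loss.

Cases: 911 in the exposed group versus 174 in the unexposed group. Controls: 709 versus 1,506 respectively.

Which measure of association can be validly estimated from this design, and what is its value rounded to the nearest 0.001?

From the description: a = 911, b = 709, c = 174, d = 1506.
This is a nested case-control study: participants were sampled on outcome status, so risks in the source population cannot be estimated directly — relative risk is not valid here. The odds ratio is the appropriate measure.
OR = (a·d)/(b·c) = (911 × 1506) / (709 × 174) = 1371966 / 123366 = 11.12110

11.121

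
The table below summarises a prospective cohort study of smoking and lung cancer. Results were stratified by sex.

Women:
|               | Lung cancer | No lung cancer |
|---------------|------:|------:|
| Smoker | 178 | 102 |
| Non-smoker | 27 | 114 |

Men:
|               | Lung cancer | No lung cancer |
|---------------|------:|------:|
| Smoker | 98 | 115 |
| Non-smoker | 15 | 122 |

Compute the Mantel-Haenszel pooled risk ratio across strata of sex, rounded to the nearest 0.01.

RR_MH = Σ(aᵢ·n₀ᵢ/nᵢ) / Σ(cᵢ·n₁ᵢ/nᵢ), with n₁ᵢ = aᵢ+bᵢ (exposed), n₀ᵢ = cᵢ+dᵢ (unexposed), nᵢ = n₁ᵢ+n₀ᵢ.
Stratum 1 (Women): n₁ = 280, n₀ = 141, n = 421; a·n₀/n = 178·141/421 = 59.6152; c·n₁/n = 27·280/421 = 17.9572
Stratum 2 (Men): n₁ = 213, n₀ = 137, n = 350; a·n₀/n = 98·137/350 = 38.3600; c·n₁/n = 15·213/350 = 9.1286
RR_MH = (59.6152 + 38.3600) / (17.9572 + 9.1286) = 97.9752 / 27.0858 = 3.61721

3.62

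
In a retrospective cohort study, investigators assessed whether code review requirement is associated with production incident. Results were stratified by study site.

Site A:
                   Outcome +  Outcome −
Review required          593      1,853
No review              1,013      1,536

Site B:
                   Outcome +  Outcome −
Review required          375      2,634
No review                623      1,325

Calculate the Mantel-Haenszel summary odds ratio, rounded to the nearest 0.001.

0.400

OR_MH = Σ(aᵢdᵢ/nᵢ) / Σ(bᵢcᵢ/nᵢ), where nᵢ is the stratum total.
Stratum 1 (Site A): n = 4995; a·d/n = 593·1536/4995 = 182.3520; b·c/n = 1853·1013/4995 = 375.7936
Stratum 2 (Site B): n = 4957; a·d/n = 375·1325/4957 = 100.2370; b·c/n = 2634·623/4957 = 331.0434
OR_MH = (182.3520 + 100.2370) / (375.7936 + 331.0434) = 282.5890 / 706.8370 = 0.39979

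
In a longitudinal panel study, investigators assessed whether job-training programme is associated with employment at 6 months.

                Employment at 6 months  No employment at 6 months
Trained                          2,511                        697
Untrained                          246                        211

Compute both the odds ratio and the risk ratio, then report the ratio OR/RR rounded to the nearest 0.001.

2.125

Cells: a = 2511, b = 697, c = 246, d = 211.
OR = (2511·211)/(697·246) = 529821/171462 = 3.09002
Risk in exposed = 2511/3208 = 0.78273; risk in unexposed = 246/457 = 0.53829; RR = 1.45410
OR/RR = 3.09002 / 1.45410 = 2.12504
The outcome is not rare, so the OR lies further from 1 than the RR.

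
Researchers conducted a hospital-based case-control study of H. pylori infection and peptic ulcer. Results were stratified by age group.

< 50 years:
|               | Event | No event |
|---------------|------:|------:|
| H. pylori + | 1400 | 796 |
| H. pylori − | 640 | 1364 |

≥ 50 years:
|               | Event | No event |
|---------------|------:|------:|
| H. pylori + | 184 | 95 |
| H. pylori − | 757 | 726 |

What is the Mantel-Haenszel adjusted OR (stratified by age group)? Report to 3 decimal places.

3.272

OR_MH = Σ(aᵢdᵢ/nᵢ) / Σ(bᵢcᵢ/nᵢ), where nᵢ is the stratum total.
Stratum 1 (< 50 years): n = 4200; a·d/n = 1400·1364/4200 = 454.6667; b·c/n = 796·640/4200 = 121.2952
Stratum 2 (≥ 50 years): n = 1762; a·d/n = 184·726/1762 = 75.8138; b·c/n = 95·757/1762 = 40.8144
OR_MH = (454.6667 + 75.8138) / (121.2952 + 40.8144) = 530.4805 / 162.1097 = 3.27236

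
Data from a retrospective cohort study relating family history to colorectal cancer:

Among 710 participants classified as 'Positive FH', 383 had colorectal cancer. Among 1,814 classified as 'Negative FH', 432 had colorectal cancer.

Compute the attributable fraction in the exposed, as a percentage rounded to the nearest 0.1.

55.9

From the description: a = 383, b = 327, c = 432, d = 1382.
Risk in exposed = 383/710 = 0.53944; risk in unexposed = 432/1814 = 0.23815.
RR = 0.53944/0.23815 = 2.26513
AR% = (RR − 1)/RR × 100 = (2.26513 − 1)/2.26513 × 100 = 55.8525%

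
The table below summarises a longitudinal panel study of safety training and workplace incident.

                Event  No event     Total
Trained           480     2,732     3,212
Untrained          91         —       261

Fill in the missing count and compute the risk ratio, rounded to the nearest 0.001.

0.429

The missing cell is in the unexposed row: 261 − 91 = 170.
So a = 480, b = 2732, c = 91, d = 170.
RR = [a/(a+b)] / [c/(c+d)] = (480/3212) / (91/261) = 0.14944/0.34866 = 0.42861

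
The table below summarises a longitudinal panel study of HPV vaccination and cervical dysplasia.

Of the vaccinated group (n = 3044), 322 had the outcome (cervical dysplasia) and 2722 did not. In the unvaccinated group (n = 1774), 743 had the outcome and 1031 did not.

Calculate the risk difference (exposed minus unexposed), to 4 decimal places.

From the description: a = 322, b = 2722, c = 743, d = 1031.
Risk in exposed = 322/3044 = 0.105782; risk in unexposed = 743/1774 = 0.418828.
Risk difference = 0.105782 − 0.418828 = -0.313046

-0.3130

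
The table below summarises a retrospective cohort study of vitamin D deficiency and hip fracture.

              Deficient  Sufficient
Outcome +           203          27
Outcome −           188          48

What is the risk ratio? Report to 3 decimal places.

Reading the table with exposure as columns: a = 203 (Deficient, case), b = 188 (Deficient, non-case), c = 27 (Sufficient, case), d = 48.
Risk in exposed = 203/391 = 0.51918; risk in unexposed = 27/75 = 0.36000.
RR = 0.51918 / 0.36000 = 1.44217
The risk among the exposed is 1.44 times that among the unexposed.

1.442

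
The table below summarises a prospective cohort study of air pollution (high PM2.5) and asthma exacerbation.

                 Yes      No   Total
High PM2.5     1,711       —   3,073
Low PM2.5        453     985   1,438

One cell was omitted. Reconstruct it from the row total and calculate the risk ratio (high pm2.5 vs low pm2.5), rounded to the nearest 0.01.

The missing cell is in the exposed row: 3073 − 1711 = 1362.
So a = 1711, b = 1362, c = 453, d = 985.
RR = [a/(a+b)] / [c/(c+d)] = (1711/3073) / (453/1438) = 0.55678/0.31502 = 1.76745

1.77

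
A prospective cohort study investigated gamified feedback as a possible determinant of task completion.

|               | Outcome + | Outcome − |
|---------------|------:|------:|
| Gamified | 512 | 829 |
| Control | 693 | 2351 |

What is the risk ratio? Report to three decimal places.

Cells: a = 512, b = 829, c = 693, d = 2351.
Risk in exposed = 512/1341 = 0.38180; risk in unexposed = 693/3044 = 0.22766.
RR = 0.38180 / 0.22766 = 1.67708
The risk among the exposed is 1.68 times that among the unexposed.

1.677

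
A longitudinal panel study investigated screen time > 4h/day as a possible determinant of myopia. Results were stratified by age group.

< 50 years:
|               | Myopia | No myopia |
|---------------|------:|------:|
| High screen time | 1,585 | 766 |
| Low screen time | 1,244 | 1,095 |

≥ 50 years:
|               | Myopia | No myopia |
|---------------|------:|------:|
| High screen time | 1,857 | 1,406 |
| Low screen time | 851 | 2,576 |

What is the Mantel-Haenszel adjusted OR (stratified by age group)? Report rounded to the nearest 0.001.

2.840

OR_MH = Σ(aᵢdᵢ/nᵢ) / Σ(bᵢcᵢ/nᵢ), where nᵢ is the stratum total.
Stratum 1 (< 50 years): n = 4690; a·d/n = 1585·1095/4690 = 370.0586; b·c/n = 766·1244/4690 = 203.1778
Stratum 2 (≥ 50 years): n = 6690; a·d/n = 1857·2576/6690 = 715.0422; b·c/n = 1406·851/6690 = 178.8499
OR_MH = (370.0586 + 715.0422) / (203.1778 + 178.8499) = 1085.1008 / 382.0278 = 2.84037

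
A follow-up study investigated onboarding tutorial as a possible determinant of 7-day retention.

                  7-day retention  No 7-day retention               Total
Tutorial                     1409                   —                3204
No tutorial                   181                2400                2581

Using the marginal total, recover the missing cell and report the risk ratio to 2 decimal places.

The missing cell is in the exposed row: 3204 − 1409 = 1795.
So a = 1409, b = 1795, c = 181, d = 2400.
RR = [a/(a+b)] / [c/(c+d)] = (1409/3204) / (181/2581) = 0.43976/0.07013 = 6.27087

6.27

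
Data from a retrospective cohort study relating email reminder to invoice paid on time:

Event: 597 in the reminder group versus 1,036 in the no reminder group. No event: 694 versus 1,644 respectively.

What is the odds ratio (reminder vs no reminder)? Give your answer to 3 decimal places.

From the description: a = 597, b = 694, c = 1036, d = 1644.
OR = (a·d)/(b·c) = (597 × 1644) / (694 × 1036) = 981468 / 718984 = 1.36508
The odds of invoice paid on time are about 1.37 times as high in the reminder group.

1.365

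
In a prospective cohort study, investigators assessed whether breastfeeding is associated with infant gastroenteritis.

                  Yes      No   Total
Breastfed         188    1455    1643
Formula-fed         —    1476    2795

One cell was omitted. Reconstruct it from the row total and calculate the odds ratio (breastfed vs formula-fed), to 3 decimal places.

0.145

The missing cell is in the unexposed row: 2795 − 1476 = 1319.
So a = 188, b = 1455, c = 1319, d = 1476.
OR = (a·d)/(b·c) = (188 × 1476) / (1455 × 1319) = 277488 / 1919145 = 0.14459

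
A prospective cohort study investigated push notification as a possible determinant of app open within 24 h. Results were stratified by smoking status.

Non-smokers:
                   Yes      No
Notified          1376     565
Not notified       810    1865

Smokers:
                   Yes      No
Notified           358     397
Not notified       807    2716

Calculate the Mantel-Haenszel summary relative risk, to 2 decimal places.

RR_MH = Σ(aᵢ·n₀ᵢ/nᵢ) / Σ(cᵢ·n₁ᵢ/nᵢ), with n₁ᵢ = aᵢ+bᵢ (exposed), n₀ᵢ = cᵢ+dᵢ (unexposed), nᵢ = n₁ᵢ+n₀ᵢ.
Stratum 1 (Non-smokers): n₁ = 1941, n₀ = 2675, n = 4616; a·n₀/n = 1376·2675/4616 = 797.4003; c·n₁/n = 810·1941/4616 = 340.6001
Stratum 2 (Smokers): n₁ = 755, n₀ = 3523, n = 4278; a·n₀/n = 358·3523/4278 = 294.8186; c·n₁/n = 807·755/4278 = 142.4229
RR_MH = (797.4003 + 294.8186) / (340.6001 + 142.4229) = 1092.2190 / 483.0229 = 2.26122

2.26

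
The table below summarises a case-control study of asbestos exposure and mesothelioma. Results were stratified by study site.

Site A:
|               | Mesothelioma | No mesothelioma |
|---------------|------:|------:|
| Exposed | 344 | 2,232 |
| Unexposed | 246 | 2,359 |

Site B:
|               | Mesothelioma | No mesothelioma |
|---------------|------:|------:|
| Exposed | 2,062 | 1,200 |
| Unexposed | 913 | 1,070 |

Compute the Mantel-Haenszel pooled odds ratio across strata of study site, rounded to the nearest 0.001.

1.833

OR_MH = Σ(aᵢdᵢ/nᵢ) / Σ(bᵢcᵢ/nᵢ), where nᵢ is the stratum total.
Stratum 1 (Site A): n = 5181; a·d/n = 344·2359/5181 = 156.6292; b·c/n = 2232·246/5181 = 105.9780
Stratum 2 (Site B): n = 5245; a·d/n = 2062·1070/5245 = 420.6559; b·c/n = 1200·913/5245 = 208.8847
OR_MH = (156.6292 + 420.6559) / (105.9780 + 208.8847) = 577.2851 / 314.8626 = 1.83345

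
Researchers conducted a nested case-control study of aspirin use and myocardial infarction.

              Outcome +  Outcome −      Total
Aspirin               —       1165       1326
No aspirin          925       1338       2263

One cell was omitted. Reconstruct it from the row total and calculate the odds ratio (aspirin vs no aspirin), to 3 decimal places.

0.200

The missing cell is in the exposed row: 1326 − 1165 = 161.
So a = 161, b = 1165, c = 925, d = 1338.
OR = (a·d)/(b·c) = (161 × 1338) / (1165 × 925) = 215418 / 1077625 = 0.19990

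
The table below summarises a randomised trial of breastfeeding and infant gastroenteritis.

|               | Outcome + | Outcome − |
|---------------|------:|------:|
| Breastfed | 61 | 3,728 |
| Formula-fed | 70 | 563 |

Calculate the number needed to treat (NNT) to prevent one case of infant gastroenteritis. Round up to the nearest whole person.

11

Risk in treated group = 61/3789 = 0.01610; risk in control = 70/633 = 0.11058.
Absolute risk reduction = 0.11058 − 0.01610 = 0.09449
NNT = 1 / ARR = 1 / 0.09449 = 10.584 → round up → 11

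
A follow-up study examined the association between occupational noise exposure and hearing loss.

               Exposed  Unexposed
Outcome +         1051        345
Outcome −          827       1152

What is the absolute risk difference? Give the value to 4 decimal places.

Reading the table with exposure as columns: a = 1051 (Exposed, case), b = 827 (Exposed, non-case), c = 345 (Unexposed, case), d = 1152.
Risk in exposed = 1051/1878 = 0.559638; risk in unexposed = 345/1497 = 0.230461.
Risk difference = 0.559638 − 0.230461 = 0.329177

0.3292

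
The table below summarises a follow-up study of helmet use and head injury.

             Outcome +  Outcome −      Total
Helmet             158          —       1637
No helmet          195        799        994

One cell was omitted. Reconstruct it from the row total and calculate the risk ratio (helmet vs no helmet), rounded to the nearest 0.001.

0.492

The missing cell is in the exposed row: 1637 − 158 = 1479.
So a = 158, b = 1479, c = 195, d = 799.
RR = [a/(a+b)] / [c/(c+d)] = (158/1637) / (195/994) = 0.09652/0.19618 = 0.49199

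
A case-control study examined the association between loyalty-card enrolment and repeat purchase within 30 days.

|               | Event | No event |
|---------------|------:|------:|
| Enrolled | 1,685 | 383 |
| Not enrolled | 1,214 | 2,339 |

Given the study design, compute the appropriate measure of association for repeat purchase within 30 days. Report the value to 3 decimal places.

Cells: a = 1685, b = 383, c = 1214, d = 2339.
This is a case-control study: participants were sampled on outcome status, so risks in the source population cannot be estimated directly — relative risk is not valid here. The odds ratio is the appropriate measure.
OR = (a·d)/(b·c) = (1685 × 2339) / (383 × 1214) = 3941215 / 464962 = 8.47642

8.476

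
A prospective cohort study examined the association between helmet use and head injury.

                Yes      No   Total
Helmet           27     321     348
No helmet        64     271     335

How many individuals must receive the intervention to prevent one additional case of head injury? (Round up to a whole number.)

9

Risk in treated group = 27/348 = 0.07759; risk in control = 64/335 = 0.19104.
Absolute risk reduction = 0.19104 − 0.07759 = 0.11346
NNT = 1 / ARR = 1 / 0.11346 = 8.814 → round up → 9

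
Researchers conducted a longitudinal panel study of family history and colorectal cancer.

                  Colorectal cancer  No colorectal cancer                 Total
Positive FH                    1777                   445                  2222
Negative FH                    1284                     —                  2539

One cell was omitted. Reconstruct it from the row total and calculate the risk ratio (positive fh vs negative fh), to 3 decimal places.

1.581

The missing cell is in the unexposed row: 2539 − 1284 = 1255.
So a = 1777, b = 445, c = 1284, d = 1255.
RR = [a/(a+b)] / [c/(c+d)] = (1777/2222) / (1284/2539) = 0.79973/0.50571 = 1.58140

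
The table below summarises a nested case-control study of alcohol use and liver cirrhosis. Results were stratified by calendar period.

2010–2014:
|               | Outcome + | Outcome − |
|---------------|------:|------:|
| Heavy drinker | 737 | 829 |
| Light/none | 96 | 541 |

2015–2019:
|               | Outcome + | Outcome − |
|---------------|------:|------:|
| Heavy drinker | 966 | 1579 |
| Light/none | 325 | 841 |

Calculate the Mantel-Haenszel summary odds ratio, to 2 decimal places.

OR_MH = Σ(aᵢdᵢ/nᵢ) / Σ(bᵢcᵢ/nᵢ), where nᵢ is the stratum total.
Stratum 1 (2010–2014): n = 2203; a·d/n = 737·541/2203 = 180.9882; b·c/n = 829·96/2203 = 36.1253
Stratum 2 (2015–2019): n = 3711; a·d/n = 966·841/3711 = 218.9184; b·c/n = 1579·325/3711 = 138.2848
OR_MH = (180.9882 + 218.9184) / (36.1253 + 138.2848) = 399.9065 / 174.4101 = 2.29291

2.29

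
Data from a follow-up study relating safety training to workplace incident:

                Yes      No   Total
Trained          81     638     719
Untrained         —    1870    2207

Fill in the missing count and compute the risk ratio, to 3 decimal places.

0.738

The missing cell is in the unexposed row: 2207 − 1870 = 337.
So a = 81, b = 638, c = 337, d = 1870.
RR = [a/(a+b)] / [c/(c+d)] = (81/719) / (337/2207) = 0.11266/0.15270 = 0.73778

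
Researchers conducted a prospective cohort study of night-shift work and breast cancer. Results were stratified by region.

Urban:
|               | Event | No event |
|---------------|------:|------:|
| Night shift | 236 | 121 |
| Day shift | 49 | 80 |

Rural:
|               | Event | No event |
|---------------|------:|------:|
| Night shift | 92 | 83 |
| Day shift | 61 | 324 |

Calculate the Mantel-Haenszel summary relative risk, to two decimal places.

2.29

RR_MH = Σ(aᵢ·n₀ᵢ/nᵢ) / Σ(cᵢ·n₁ᵢ/nᵢ), with n₁ᵢ = aᵢ+bᵢ (exposed), n₀ᵢ = cᵢ+dᵢ (unexposed), nᵢ = n₁ᵢ+n₀ᵢ.
Stratum 1 (Urban): n₁ = 357, n₀ = 129, n = 486; a·n₀/n = 236·129/486 = 62.6420; c·n₁/n = 49·357/486 = 35.9938
Stratum 2 (Rural): n₁ = 175, n₀ = 385, n = 560; a·n₀/n = 92·385/560 = 63.2500; c·n₁/n = 61·175/560 = 19.0625
RR_MH = (62.6420 + 63.2500) / (35.9938 + 19.0625) = 125.8920 / 55.0563 = 2.28660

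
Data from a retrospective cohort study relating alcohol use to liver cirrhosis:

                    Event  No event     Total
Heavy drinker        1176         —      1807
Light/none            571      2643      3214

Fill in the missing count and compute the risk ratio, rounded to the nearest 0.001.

The missing cell is in the exposed row: 1807 − 1176 = 631.
So a = 1176, b = 631, c = 571, d = 2643.
RR = [a/(a+b)] / [c/(c+d)] = (1176/1807) / (571/3214) = 0.65080/0.17766 = 3.66319

3.663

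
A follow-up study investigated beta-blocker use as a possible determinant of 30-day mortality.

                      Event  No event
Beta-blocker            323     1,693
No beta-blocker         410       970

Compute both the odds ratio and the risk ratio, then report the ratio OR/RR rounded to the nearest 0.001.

Cells: a = 323, b = 1693, c = 410, d = 970.
OR = (323·970)/(1693·410) = 313310/694130 = 0.45137
Risk in exposed = 323/2016 = 0.16022; risk in unexposed = 410/1380 = 0.29710; RR = 0.53927
OR/RR = 0.45137 / 0.53927 = 0.83700
The outcome is not rare, so the OR lies further from 1 than the RR.

0.837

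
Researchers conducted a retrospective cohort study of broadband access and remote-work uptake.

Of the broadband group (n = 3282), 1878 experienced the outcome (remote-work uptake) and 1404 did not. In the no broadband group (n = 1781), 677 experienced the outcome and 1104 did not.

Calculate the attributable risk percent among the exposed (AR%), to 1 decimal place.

From the description: a = 1878, b = 1404, c = 677, d = 1104.
Risk in exposed = 1878/3282 = 0.57221; risk in unexposed = 677/1781 = 0.38012.
RR = 0.57221/0.38012 = 1.50533
AR% = (RR − 1)/RR × 100 = (1.50533 − 1)/1.50533 × 100 = 33.5695%

33.6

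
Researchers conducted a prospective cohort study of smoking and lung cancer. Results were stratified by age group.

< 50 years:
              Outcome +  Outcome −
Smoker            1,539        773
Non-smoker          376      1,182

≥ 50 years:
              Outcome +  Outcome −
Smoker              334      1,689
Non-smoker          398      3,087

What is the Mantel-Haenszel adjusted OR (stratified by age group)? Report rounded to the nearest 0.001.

OR_MH = Σ(aᵢdᵢ/nᵢ) / Σ(bᵢcᵢ/nᵢ), where nᵢ is the stratum total.
Stratum 1 (< 50 years): n = 3870; a·d/n = 1539·1182/3870 = 470.0512; b·c/n = 773·376/3870 = 75.1028
Stratum 2 (≥ 50 years): n = 5508; a·d/n = 334·3087/5508 = 187.1928; b·c/n = 1689·398/5508 = 122.0447
OR_MH = (470.0512 + 187.1928) / (75.1028 + 122.0447) = 657.2440 / 197.1475 = 3.33377

3.334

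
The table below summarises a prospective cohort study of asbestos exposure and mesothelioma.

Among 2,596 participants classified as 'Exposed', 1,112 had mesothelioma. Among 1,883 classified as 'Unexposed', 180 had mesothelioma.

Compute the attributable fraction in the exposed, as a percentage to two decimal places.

From the description: a = 1112, b = 1484, c = 180, d = 1703.
Risk in exposed = 1112/2596 = 0.42835; risk in unexposed = 180/1883 = 0.09559.
RR = 0.42835/0.09559 = 4.48103
AR% = (RR − 1)/RR × 100 = (4.48103 − 1)/4.48103 × 100 = 77.6837%

77.68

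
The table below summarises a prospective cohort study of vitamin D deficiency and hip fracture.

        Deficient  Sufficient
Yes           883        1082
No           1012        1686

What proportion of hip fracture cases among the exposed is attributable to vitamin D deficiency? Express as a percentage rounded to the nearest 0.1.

Reading the table with exposure as columns: a = 883 (Deficient, case), b = 1012 (Deficient, non-case), c = 1082 (Sufficient, case), d = 1686.
Risk in exposed = 883/1895 = 0.46596; risk in unexposed = 1082/2768 = 0.39090.
RR = 0.46596/0.39090 = 1.19204
AR% = (RR − 1)/RR × 100 = (1.19204 − 1)/1.19204 × 100 = 16.1101%

16.1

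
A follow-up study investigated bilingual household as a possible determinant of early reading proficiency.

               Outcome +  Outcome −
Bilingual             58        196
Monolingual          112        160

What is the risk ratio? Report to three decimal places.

Cells: a = 58, b = 196, c = 112, d = 160.
Risk in exposed = 58/254 = 0.22835; risk in unexposed = 112/272 = 0.41176.
RR = 0.22835 / 0.41176 = 0.55456
The risk is 45% lower among the exposed than among the unexposed.

0.555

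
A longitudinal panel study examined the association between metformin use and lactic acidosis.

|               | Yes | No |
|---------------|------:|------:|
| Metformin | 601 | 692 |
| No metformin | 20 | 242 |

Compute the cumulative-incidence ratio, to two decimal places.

Cells: a = 601, b = 692, c = 20, d = 242.
Risk in exposed = 601/1293 = 0.46481; risk in unexposed = 20/262 = 0.07634.
RR = 0.46481 / 0.07634 = 6.08902
The risk among the exposed is 6.09 times that among the unexposed.

6.09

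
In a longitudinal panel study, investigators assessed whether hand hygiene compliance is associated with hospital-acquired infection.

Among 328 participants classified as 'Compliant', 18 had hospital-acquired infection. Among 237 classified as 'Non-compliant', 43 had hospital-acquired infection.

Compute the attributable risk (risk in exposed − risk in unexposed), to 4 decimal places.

From the description: a = 18, b = 310, c = 43, d = 194.
Risk in exposed = 18/328 = 0.054878; risk in unexposed = 43/237 = 0.181435.
Risk difference = 0.054878 − 0.181435 = -0.126557

-0.1266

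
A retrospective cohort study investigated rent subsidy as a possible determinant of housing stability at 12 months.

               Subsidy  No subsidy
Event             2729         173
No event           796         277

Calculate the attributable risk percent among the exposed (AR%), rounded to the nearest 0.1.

50.3

Reading the table with exposure as columns: a = 2729 (Subsidy, case), b = 796 (Subsidy, non-case), c = 173 (No subsidy, case), d = 277.
Risk in exposed = 2729/3525 = 0.77418; risk in unexposed = 173/450 = 0.38444.
RR = 0.77418/0.38444 = 2.01377
AR% = (RR − 1)/RR × 100 = (2.01377 − 1)/2.01377 × 100 = 50.3420%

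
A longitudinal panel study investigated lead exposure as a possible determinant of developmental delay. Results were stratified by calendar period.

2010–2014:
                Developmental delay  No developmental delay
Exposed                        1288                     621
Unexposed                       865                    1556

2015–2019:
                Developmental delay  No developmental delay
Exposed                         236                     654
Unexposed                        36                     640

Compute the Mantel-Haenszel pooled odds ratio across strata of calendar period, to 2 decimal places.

OR_MH = Σ(aᵢdᵢ/nᵢ) / Σ(bᵢcᵢ/nᵢ), where nᵢ is the stratum total.
Stratum 1 (2010–2014): n = 4330; a·d/n = 1288·1556/4330 = 462.8471; b·c/n = 621·865/4330 = 124.0566
Stratum 2 (2015–2019): n = 1566; a·d/n = 236·640/1566 = 96.4496; b·c/n = 654·36/1566 = 15.0345
OR_MH = (462.8471 + 96.4496) / (124.0566 + 15.0345) = 559.2967 / 139.0911 = 4.02108

4.02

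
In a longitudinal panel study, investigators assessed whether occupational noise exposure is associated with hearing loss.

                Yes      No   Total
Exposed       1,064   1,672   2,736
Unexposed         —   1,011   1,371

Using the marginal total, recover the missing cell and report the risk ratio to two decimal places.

1.48

The missing cell is in the unexposed row: 1371 − 1011 = 360.
So a = 1064, b = 1672, c = 360, d = 1011.
RR = [a/(a+b)] / [c/(c+d)] = (1064/2736) / (360/1371) = 0.38889/0.26258 = 1.48102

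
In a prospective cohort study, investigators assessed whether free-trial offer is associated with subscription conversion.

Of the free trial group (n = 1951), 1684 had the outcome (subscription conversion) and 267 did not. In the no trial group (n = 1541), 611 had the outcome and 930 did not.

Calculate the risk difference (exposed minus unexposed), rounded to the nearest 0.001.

From the description: a = 1684, b = 267, c = 611, d = 930.
Risk in exposed = 1684/1951 = 0.863147; risk in unexposed = 611/1541 = 0.396496.
Risk difference = 0.863147 − 0.396496 = 0.466651

0.467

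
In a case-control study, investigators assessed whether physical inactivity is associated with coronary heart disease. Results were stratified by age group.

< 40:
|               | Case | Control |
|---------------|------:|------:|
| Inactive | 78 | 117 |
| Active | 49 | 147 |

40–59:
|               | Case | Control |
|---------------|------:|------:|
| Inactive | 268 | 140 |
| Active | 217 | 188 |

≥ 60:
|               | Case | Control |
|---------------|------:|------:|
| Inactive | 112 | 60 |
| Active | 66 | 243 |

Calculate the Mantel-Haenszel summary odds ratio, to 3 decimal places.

OR_MH = Σ(aᵢdᵢ/nᵢ) / Σ(bᵢcᵢ/nᵢ), where nᵢ is the stratum total.
Stratum 1 (< 40): n = 391; a·d/n = 78·147/391 = 29.3248; b·c/n = 117·49/391 = 14.6624
Stratum 2 (40–59): n = 813; a·d/n = 268·188/813 = 61.9729; b·c/n = 140·217/813 = 37.3678
Stratum 3 (≥ 60): n = 481; a·d/n = 112·243/481 = 56.5821; b·c/n = 60·66/481 = 8.2328
OR_MH = (29.3248 + 61.9729 + 56.5821) / (14.6624 + 37.3678 + 8.2328) = 147.8799 / 60.2630 = 2.45391

2.454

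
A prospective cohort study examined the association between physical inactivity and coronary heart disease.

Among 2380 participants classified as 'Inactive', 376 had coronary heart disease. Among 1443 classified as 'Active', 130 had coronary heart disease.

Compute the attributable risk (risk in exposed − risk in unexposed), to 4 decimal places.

From the description: a = 376, b = 2004, c = 130, d = 1313.
Risk in exposed = 376/2380 = 0.157983; risk in unexposed = 130/1443 = 0.090090.
Risk difference = 0.157983 − 0.090090 = 0.067893

0.0679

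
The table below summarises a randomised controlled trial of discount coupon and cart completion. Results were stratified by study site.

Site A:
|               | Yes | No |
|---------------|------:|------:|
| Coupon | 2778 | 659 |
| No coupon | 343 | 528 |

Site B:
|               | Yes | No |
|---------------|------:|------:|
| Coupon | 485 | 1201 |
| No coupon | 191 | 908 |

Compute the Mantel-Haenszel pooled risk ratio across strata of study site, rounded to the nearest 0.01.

1.93

RR_MH = Σ(aᵢ·n₀ᵢ/nᵢ) / Σ(cᵢ·n₁ᵢ/nᵢ), with n₁ᵢ = aᵢ+bᵢ (exposed), n₀ᵢ = cᵢ+dᵢ (unexposed), nᵢ = n₁ᵢ+n₀ᵢ.
Stratum 1 (Site A): n₁ = 3437, n₀ = 871, n = 4308; a·n₀/n = 2778·871/4308 = 561.6616; c·n₁/n = 343·3437/4308 = 273.6516
Stratum 2 (Site B): n₁ = 1686, n₀ = 1099, n = 2785; a·n₀/n = 485·1099/2785 = 191.3878; c·n₁/n = 191·1686/2785 = 115.6287
RR_MH = (561.6616 + 191.3878) / (273.6516 + 115.6287) = 753.0494 / 389.2803 = 1.93447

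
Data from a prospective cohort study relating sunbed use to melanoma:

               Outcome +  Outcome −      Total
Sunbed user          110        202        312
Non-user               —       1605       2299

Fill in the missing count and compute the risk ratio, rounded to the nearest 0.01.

1.17

The missing cell is in the unexposed row: 2299 − 1605 = 694.
So a = 110, b = 202, c = 694, d = 1605.
RR = [a/(a+b)] / [c/(c+d)] = (110/312) / (694/2299) = 0.35256/0.30187 = 1.16793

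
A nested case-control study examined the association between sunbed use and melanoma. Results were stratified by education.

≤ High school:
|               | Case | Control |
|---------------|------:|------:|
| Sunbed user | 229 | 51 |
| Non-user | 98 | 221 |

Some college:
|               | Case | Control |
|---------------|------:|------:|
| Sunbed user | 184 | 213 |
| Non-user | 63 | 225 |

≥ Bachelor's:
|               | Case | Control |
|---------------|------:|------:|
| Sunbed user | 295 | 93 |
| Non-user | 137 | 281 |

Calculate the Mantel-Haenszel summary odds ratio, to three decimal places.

5.665

OR_MH = Σ(aᵢdᵢ/nᵢ) / Σ(bᵢcᵢ/nᵢ), where nᵢ is the stratum total.
Stratum 1 (≤ High school): n = 599; a·d/n = 229·221/599 = 84.4891; b·c/n = 51·98/599 = 8.3439
Stratum 2 (Some college): n = 685; a·d/n = 184·225/685 = 60.4380; b·c/n = 213·63/685 = 19.5898
Stratum 3 (≥ Bachelor's): n = 806; a·d/n = 295·281/806 = 102.8474; b·c/n = 93·137/806 = 15.8077
OR_MH = (84.4891 + 60.4380 + 102.8474) / (8.3439 + 19.5898 + 15.8077) = 247.7745 / 43.7414 = 5.66453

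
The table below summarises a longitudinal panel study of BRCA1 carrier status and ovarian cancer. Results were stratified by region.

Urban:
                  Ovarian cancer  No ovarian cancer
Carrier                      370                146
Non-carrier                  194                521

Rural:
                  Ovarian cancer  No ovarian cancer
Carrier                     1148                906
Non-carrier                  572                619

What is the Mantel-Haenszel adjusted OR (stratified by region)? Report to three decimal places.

OR_MH = Σ(aᵢdᵢ/nᵢ) / Σ(bᵢcᵢ/nᵢ), where nᵢ is the stratum total.
Stratum 1 (Urban): n = 1231; a·d/n = 370·521/1231 = 156.5963; b·c/n = 146·194/1231 = 23.0089
Stratum 2 (Rural): n = 3245; a·d/n = 1148·619/3245 = 218.9867; b·c/n = 906·572/3245 = 159.7017
OR_MH = (156.5963 + 218.9867) / (23.0089 + 159.7017) = 375.5830 / 182.7106 = 2.05562

2.056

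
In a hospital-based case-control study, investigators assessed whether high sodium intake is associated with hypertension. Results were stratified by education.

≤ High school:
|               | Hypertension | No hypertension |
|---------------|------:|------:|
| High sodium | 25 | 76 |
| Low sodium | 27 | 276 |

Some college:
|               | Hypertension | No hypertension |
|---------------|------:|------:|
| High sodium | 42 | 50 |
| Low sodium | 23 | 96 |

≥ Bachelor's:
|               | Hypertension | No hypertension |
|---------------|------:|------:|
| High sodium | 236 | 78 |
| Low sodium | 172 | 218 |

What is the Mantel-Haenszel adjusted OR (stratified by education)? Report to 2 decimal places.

OR_MH = Σ(aᵢdᵢ/nᵢ) / Σ(bᵢcᵢ/nᵢ), where nᵢ is the stratum total.
Stratum 1 (≤ High school): n = 404; a·d/n = 25·276/404 = 17.0792; b·c/n = 76·27/404 = 5.0792
Stratum 2 (Some college): n = 211; a·d/n = 42·96/211 = 19.1090; b·c/n = 50·23/211 = 5.4502
Stratum 3 (≥ Bachelor's): n = 704; a·d/n = 236·218/704 = 73.0795; b·c/n = 78·172/704 = 19.0568
OR_MH = (17.0792 + 19.1090 + 73.0795) / (5.0792 + 5.4502 + 19.0568) = 109.2678 / 29.5863 = 3.69319

3.69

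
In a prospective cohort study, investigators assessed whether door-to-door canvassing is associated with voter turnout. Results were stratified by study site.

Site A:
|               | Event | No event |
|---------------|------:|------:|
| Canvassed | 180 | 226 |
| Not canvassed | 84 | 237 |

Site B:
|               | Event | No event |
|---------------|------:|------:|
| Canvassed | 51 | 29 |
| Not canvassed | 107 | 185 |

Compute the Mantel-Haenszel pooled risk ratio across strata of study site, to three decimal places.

RR_MH = Σ(aᵢ·n₀ᵢ/nᵢ) / Σ(cᵢ·n₁ᵢ/nᵢ), with n₁ᵢ = aᵢ+bᵢ (exposed), n₀ᵢ = cᵢ+dᵢ (unexposed), nᵢ = n₁ᵢ+n₀ᵢ.
Stratum 1 (Site A): n₁ = 406, n₀ = 321, n = 727; a·n₀/n = 180·321/727 = 79.4773; c·n₁/n = 84·406/727 = 46.9106
Stratum 2 (Site B): n₁ = 80, n₀ = 292, n = 372; a·n₀/n = 51·292/372 = 40.0323; c·n₁/n = 107·80/372 = 23.0108
RR_MH = (79.4773 + 40.0323) / (46.9106 + 23.0108) = 119.5096 / 69.9213 = 1.70920

1.709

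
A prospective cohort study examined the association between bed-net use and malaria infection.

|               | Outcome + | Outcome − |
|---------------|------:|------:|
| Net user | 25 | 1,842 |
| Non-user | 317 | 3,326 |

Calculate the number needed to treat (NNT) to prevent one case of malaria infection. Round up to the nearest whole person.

14

Risk in treated group = 25/1867 = 0.01339; risk in control = 317/3643 = 0.08702.
Absolute risk reduction = 0.08702 − 0.01339 = 0.07363
NNT = 1 / ARR = 1 / 0.07363 = 13.582 → round up → 14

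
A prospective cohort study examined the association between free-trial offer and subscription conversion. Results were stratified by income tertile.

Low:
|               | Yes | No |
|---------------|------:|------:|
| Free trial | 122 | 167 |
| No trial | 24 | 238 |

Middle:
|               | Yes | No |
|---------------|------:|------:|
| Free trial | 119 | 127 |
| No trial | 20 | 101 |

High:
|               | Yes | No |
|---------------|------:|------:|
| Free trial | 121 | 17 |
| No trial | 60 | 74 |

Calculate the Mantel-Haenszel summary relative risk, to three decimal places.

RR_MH = Σ(aᵢ·n₀ᵢ/nᵢ) / Σ(cᵢ·n₁ᵢ/nᵢ), with n₁ᵢ = aᵢ+bᵢ (exposed), n₀ᵢ = cᵢ+dᵢ (unexposed), nᵢ = n₁ᵢ+n₀ᵢ.
Stratum 1 (Low): n₁ = 289, n₀ = 262, n = 551; a·n₀/n = 122·262/551 = 58.0109; c·n₁/n = 24·289/551 = 12.5880
Stratum 2 (Middle): n₁ = 246, n₀ = 121, n = 367; a·n₀/n = 119·121/367 = 39.2343; c·n₁/n = 20·246/367 = 13.4060
Stratum 3 (High): n₁ = 138, n₀ = 134, n = 272; a·n₀/n = 121·134/272 = 59.6103; c·n₁/n = 60·138/272 = 30.4412
RR_MH = (58.0109 + 39.2343 + 59.6103) / (12.5880 + 13.4060 + 30.4412) = 156.8555 / 56.4352 = 2.77939

2.779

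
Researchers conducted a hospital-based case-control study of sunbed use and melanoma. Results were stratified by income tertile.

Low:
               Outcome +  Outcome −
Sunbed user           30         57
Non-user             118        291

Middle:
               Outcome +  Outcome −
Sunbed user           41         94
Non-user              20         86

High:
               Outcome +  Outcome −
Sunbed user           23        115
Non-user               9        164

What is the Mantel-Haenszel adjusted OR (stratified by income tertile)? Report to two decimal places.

1.80

OR_MH = Σ(aᵢdᵢ/nᵢ) / Σ(bᵢcᵢ/nᵢ), where nᵢ is the stratum total.
Stratum 1 (Low): n = 496; a·d/n = 30·291/496 = 17.6008; b·c/n = 57·118/496 = 13.5605
Stratum 2 (Middle): n = 241; a·d/n = 41·86/241 = 14.6307; b·c/n = 94·20/241 = 7.8008
Stratum 3 (High): n = 311; a·d/n = 23·164/311 = 12.1286; b·c/n = 115·9/311 = 3.3280
OR_MH = (17.6008 + 14.6307 + 12.1286) / (13.5605 + 7.8008 + 3.3280) = 44.3601 / 24.6893 = 1.79674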